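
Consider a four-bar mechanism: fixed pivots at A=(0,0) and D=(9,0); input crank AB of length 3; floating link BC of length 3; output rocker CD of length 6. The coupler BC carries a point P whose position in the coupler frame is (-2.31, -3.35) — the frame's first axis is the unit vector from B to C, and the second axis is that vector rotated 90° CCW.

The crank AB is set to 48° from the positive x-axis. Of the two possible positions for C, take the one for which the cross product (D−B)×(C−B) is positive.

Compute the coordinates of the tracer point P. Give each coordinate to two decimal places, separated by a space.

2.02 -1.84

A=(0,0), D=(9.00,0)
B = A + 3.00·(cos48°, sin48°) = (2.0074, 2.2294)
|BD| = 7.3394
circle(B,3.00) ∩ circle(D,6.00): a=1.8303, h=2.3770
  candidates: C₊=(4.4733,3.9381) cross=17.445; C₋=(3.0292,-0.5912) cross=-17.445
  mode + wants cross > 0 → take C=(4.4733,3.9381) (cross=17.445)
ex = (C−B)/|BC| = (0.8220,0.5696); ey = (-0.5696,0.8220)
P = B + -2.31·ex + -3.35·ey = (2.0167,-1.8398)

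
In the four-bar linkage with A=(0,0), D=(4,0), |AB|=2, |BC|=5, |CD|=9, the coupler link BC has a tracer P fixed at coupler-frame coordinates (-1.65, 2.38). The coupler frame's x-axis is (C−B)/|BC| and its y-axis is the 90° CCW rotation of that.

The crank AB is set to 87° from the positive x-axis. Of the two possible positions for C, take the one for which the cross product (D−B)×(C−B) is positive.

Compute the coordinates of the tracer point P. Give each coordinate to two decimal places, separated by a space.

-1.12 -0.63

A=(0,0), D=(4.00,0)
B = A + 2.00·(cos87°, sin87°) = (0.1047, 1.9973)
|BD| = 4.3775
circle(B,5.00) ∩ circle(D,9.00): a=-4.2076, h=2.7012
  candidates: C₊=(-2.4070,6.3206) cross=11.824; C₋=(-4.8719,1.5133) cross=-11.824
  mode + wants cross > 0 → take C=(-2.4070,6.3206) (cross=11.824)
ex = (C−B)/|BC| = (-0.5023,0.8647); ey = (-0.8647,-0.5023)
P = B + -1.65·ex + 2.38·ey = (-1.1244,-0.6250)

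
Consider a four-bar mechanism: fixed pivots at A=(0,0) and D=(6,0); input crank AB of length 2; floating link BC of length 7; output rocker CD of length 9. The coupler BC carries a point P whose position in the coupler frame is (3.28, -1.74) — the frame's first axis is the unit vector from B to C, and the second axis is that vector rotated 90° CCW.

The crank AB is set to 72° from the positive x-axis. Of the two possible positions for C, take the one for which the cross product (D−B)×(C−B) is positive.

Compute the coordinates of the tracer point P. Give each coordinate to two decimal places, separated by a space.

3.37 4.39

A=(0,0), D=(6.00,0)
B = A + 2.00·(cos72°, sin72°) = (0.6180, 1.9021)
|BD| = 5.7082
circle(B,7.00) ∩ circle(D,9.00): a=0.0511, h=6.9998
  candidates: C₊=(2.9987,8.4848) cross=39.956; C₋=(-1.6663,-4.7147) cross=-39.956
  mode + wants cross > 0 → take C=(2.9987,8.4848) (cross=39.956)
ex = (C−B)/|BC| = (0.3401,0.9404); ey = (-0.9404,0.3401)
P = B + 3.28·ex + -1.74·ey = (3.3698,4.3948)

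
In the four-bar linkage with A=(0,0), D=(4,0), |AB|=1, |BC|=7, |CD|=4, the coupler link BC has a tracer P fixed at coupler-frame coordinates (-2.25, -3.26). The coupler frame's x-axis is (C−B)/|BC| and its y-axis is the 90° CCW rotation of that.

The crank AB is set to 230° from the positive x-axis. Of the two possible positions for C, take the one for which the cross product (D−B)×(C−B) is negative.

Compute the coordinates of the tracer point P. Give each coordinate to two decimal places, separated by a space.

A=(0,0), D=(4.00,0)
B = A + 1.00·(cos230°, sin230°) = (-0.6428, -0.7660)
|BD| = 4.7056
circle(B,7.00) ∩ circle(D,4.00): a=5.8593, h=3.8300
  candidates: C₊=(4.5148,3.9667) cross=18.022; C₋=(5.7618,-3.5911) cross=-18.022
  mode - wants cross < 0 → take C=(5.7618,-3.5911) (cross=-18.022)
ex = (C−B)/|BC| = (0.9149,-0.4036); ey = (0.4036,0.9149)
P = B + -2.25·ex + -3.26·ey = (-4.0171,-2.8407)

-4.02 -2.84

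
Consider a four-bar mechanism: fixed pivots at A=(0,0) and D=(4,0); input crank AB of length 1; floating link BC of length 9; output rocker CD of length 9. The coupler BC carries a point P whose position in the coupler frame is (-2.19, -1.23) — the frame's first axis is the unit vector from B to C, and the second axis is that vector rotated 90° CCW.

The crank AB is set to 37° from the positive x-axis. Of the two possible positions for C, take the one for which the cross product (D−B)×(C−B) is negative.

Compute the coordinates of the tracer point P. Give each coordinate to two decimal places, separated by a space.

A=(0,0), D=(4.00,0)
B = A + 1.00·(cos37°, sin37°) = (0.7986, 0.6018)
|BD| = 3.2574
circle(B,9.00) ∩ circle(D,9.00): a=1.6287, h=8.8514
  candidates: C₊=(4.0346,8.9999) cross=28.833; C₋=(0.7640,-8.3981) cross=-28.833
  mode - wants cross < 0 → take C=(0.7640,-8.3981) (cross=-28.833)
ex = (C−B)/|BC| = (-0.0038,-1.0000); ey = (1.0000,-0.0038)
P = B + -2.19·ex + -1.23·ey = (-0.4229,2.7965)

-0.42 2.80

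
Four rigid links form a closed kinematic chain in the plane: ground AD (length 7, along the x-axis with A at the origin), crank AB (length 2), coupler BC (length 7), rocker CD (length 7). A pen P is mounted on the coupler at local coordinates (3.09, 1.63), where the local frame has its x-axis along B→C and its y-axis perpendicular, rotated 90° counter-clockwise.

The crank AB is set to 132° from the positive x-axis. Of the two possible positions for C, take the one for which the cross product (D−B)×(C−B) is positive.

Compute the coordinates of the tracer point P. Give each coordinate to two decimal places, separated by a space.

-0.17 4.78

A=(0,0), D=(7.00,0)
B = A + 2.00·(cos132°, sin132°) = (-1.3383, 1.4863)
|BD| = 8.4697
circle(B,7.00) ∩ circle(D,7.00): a=4.2348, h=5.5737
  candidates: C₊=(3.8090,6.2304) cross=47.207; C₋=(1.8528,-4.7441) cross=-47.207
  mode + wants cross > 0 → take C=(3.8090,6.2304) (cross=47.207)
ex = (C−B)/|BC| = (0.7353,0.6777); ey = (-0.6777,0.7353)
P = B + 3.09·ex + 1.63·ey = (-0.1708,4.7790)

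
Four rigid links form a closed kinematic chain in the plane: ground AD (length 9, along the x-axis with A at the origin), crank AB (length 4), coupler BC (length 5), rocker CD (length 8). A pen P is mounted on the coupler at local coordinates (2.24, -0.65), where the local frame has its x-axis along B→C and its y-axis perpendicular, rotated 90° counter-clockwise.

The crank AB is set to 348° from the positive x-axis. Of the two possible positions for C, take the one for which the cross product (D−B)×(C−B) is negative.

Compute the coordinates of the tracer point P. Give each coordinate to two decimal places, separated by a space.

A=(0,0), D=(9.00,0)
B = A + 4.00·(cos348°, sin348°) = (3.9126, -0.8316)
|BD| = 5.1549
circle(B,5.00) ∩ circle(D,8.00): a=-1.2053, h=4.8525
  candidates: C₊=(1.9402,3.7629) cross=25.015; C₋=(3.5059,-5.8151) cross=-25.015
  mode - wants cross < 0 → take C=(3.5059,-5.8151) (cross=-25.015)
ex = (C−B)/|BC| = (-0.0813,-0.9967); ey = (0.9967,-0.0813)
P = B + 2.24·ex + -0.65·ey = (3.0826,-3.0114)

3.08 -3.01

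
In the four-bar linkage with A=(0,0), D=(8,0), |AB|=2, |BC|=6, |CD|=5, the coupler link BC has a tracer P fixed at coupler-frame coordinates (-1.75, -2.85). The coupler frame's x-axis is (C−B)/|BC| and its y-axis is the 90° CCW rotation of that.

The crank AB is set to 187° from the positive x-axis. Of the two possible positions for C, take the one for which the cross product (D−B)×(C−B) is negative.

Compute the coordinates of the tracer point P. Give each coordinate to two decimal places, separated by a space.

A=(0,0), D=(8.00,0)
B = A + 2.00·(cos187°, sin187°) = (-1.9851, -0.2437)
|BD| = 9.9881
circle(B,6.00) ∩ circle(D,5.00): a=5.5447, h=2.2927
  candidates: C₊=(3.5020,2.1836) cross=22.899; C₋=(3.6139,-2.4004) cross=-22.899
  mode - wants cross < 0 → take C=(3.6139,-2.4004) (cross=-22.899)
ex = (C−B)/|BC| = (0.9332,-0.3594); ey = (0.3594,0.9332)
P = B + -1.75·ex + -2.85·ey = (-4.6426,-2.2742)

-4.64 -2.27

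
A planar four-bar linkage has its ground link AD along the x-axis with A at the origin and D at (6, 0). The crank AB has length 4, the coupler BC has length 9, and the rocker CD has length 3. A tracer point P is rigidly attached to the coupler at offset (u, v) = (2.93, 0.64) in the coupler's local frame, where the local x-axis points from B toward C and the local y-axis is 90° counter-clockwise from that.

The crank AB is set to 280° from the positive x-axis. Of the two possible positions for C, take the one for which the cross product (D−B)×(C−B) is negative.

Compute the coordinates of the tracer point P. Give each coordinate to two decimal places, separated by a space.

A=(0,0), D=(6.00,0)
B = A + 4.00·(cos280°, sin280°) = (0.6946, -3.9392)
|BD| = 6.6079
circle(B,9.00) ∩ circle(D,3.00): a=8.7520, h=2.0984
  candidates: C₊=(6.4705,2.9629) cross=13.866; C₋=(8.9723,-0.4066) cross=-13.866
  mode - wants cross < 0 → take C=(8.9723,-0.4066) (cross=-13.866)
ex = (C−B)/|BC| = (0.9197,0.3925); ey = (-0.3925,0.9197)
P = B + 2.93·ex + 0.64·ey = (3.1382,-2.2005)

3.14 -2.20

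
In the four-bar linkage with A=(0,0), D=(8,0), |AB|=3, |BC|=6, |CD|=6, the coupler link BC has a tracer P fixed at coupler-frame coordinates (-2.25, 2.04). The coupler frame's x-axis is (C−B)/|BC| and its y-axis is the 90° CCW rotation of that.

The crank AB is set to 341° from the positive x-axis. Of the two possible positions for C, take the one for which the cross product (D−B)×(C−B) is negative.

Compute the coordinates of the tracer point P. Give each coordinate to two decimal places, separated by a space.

A=(0,0), D=(8.00,0)
B = A + 3.00·(cos341°, sin341°) = (2.8366, -0.9767)
|BD| = 5.2550
circle(B,6.00) ∩ circle(D,6.00): a=2.6275, h=5.3941
  candidates: C₊=(4.4157,4.8118) cross=28.346; C₋=(6.4208,-5.7885) cross=-28.346
  mode - wants cross < 0 → take C=(6.4208,-5.7885) (cross=-28.346)
ex = (C−B)/|BC| = (0.5974,-0.8020); ey = (0.8020,0.5974)
P = B + -2.25·ex + 2.04·ey = (3.1284,2.0464)

3.13 2.05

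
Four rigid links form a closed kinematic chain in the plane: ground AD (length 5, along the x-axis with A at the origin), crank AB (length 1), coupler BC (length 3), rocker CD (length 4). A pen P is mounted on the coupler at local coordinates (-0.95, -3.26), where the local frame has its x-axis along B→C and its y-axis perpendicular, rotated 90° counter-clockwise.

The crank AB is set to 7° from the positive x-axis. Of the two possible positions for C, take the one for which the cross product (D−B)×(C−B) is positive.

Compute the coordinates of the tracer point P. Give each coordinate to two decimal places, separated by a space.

3.59 -2.07

A=(0,0), D=(5.00,0)
B = A + 1.00·(cos7°, sin7°) = (0.9925, 0.1219)
|BD| = 4.0093
circle(B,3.00) ∩ circle(D,4.00): a=1.1317, h=2.7784
  candidates: C₊=(2.2082,2.8645) cross=11.139; C₋=(2.0393,-2.6896) cross=-11.139
  mode + wants cross > 0 → take C=(2.2082,2.8645) (cross=11.139)
ex = (C−B)/|BC| = (0.4052,0.9142); ey = (-0.9142,0.4052)
P = B + -0.95·ex + -3.26·ey = (3.5880,-2.0676)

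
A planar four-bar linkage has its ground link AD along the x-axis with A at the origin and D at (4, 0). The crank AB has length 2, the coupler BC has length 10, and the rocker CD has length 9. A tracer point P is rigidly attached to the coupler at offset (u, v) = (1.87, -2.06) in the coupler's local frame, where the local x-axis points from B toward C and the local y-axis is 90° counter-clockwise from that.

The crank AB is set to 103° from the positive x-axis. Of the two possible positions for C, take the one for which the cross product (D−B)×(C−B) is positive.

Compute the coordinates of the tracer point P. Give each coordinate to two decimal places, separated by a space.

A=(0,0), D=(4.00,0)
B = A + 2.00·(cos103°, sin103°) = (-0.4499, 1.9487)
|BD| = 4.8579
circle(B,10.00) ∩ circle(D,9.00): a=4.3845, h=8.9875
  candidates: C₊=(7.1717,8.4226) cross=43.661; C₋=(-0.0390,-8.0428) cross=-43.661
  mode + wants cross > 0 → take C=(7.1717,8.4226) (cross=43.661)
ex = (C−B)/|BC| = (0.7622,0.6474); ey = (-0.6474,0.7622)
P = B + 1.87·ex + -2.06·ey = (2.3090,1.5893)

2.31 1.59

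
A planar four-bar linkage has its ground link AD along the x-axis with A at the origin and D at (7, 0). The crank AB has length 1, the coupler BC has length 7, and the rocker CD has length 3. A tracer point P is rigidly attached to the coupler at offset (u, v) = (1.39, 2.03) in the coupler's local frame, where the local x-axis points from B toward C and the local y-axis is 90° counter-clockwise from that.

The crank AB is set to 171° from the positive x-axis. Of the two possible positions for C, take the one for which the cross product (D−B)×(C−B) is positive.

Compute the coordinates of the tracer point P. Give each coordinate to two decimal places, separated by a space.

A=(0,0), D=(7.00,0)
B = A + 1.00·(cos171°, sin171°) = (-0.9877, 0.1564)
|BD| = 7.9892
circle(B,7.00) ∩ circle(D,3.00): a=6.4980, h=2.6031
  candidates: C₊=(5.5600,2.6318) cross=20.797; C₋=(5.4581,-2.5734) cross=-20.797
  mode + wants cross > 0 → take C=(5.5600,2.6318) (cross=20.797)
ex = (C−B)/|BC| = (0.9354,0.3536); ey = (-0.3536,0.9354)
P = B + 1.39·ex + 2.03·ey = (-0.4054,2.5468)

-0.41 2.55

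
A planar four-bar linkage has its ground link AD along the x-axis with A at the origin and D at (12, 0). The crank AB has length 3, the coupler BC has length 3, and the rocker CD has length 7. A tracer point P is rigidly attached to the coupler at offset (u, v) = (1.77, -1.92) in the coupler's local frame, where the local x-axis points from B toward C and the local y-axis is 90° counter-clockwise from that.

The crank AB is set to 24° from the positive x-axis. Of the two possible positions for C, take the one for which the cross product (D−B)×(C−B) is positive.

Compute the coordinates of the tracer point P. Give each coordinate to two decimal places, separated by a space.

A=(0,0), D=(12.00,0)
B = A + 3.00·(cos24°, sin24°) = (2.7406, 1.2202)
|BD| = 9.3394
circle(B,3.00) ∩ circle(D,7.00): a=2.5282, h=1.6149
  candidates: C₊=(5.4582,2.4910) cross=15.082; C₋=(5.0362,-0.7112) cross=-15.082
  mode + wants cross > 0 → take C=(5.4582,2.4910) (cross=15.082)
ex = (C−B)/|BC| = (0.9059,0.4236); ey = (-0.4236,0.9059)
P = B + 1.77·ex + -1.92·ey = (5.1573,0.2307)

5.16 0.23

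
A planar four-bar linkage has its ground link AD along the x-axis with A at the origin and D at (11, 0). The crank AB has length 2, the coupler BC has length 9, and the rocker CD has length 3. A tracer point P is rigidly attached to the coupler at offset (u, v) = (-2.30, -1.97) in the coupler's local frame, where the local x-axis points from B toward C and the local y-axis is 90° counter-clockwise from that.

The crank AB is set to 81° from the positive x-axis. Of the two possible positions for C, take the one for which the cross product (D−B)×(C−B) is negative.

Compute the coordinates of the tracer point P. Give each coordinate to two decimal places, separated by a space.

A=(0,0), D=(11.00,0)
B = A + 2.00·(cos81°, sin81°) = (0.3129, 1.9754)
|BD| = 10.8682
circle(B,9.00) ∩ circle(D,3.00): a=8.7465, h=2.1210
  candidates: C₊=(9.2992,2.4713) cross=23.051; C₋=(8.5282,-1.7000) cross=-23.051
  mode - wants cross < 0 → take C=(8.5282,-1.7000) (cross=-23.051)
ex = (C−B)/|BC| = (0.9128,-0.4084); ey = (0.4084,0.9128)
P = B + -2.30·ex + -1.97·ey = (-2.5911,1.1164)

-2.59 1.12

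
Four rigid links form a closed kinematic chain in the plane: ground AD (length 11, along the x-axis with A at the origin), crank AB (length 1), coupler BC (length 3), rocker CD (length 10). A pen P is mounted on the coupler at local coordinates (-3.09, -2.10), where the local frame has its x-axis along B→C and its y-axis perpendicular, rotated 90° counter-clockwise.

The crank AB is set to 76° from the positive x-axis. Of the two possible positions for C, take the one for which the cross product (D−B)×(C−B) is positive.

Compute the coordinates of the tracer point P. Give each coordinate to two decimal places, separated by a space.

A=(0,0), D=(11.00,0)
B = A + 1.00·(cos76°, sin76°) = (0.2419, 0.9703)
|BD| = 10.8017
circle(B,3.00) ∩ circle(D,10.00): a=1.1886, h=2.7545
  candidates: C₊=(1.6731,3.6069) cross=29.753; C₋=(1.1783,-1.8798) cross=-29.753
  mode + wants cross > 0 → take C=(1.6731,3.6069) (cross=29.753)
ex = (C−B)/|BC| = (0.4771,0.8789); ey = (-0.8789,0.4771)
P = B + -3.09·ex + -2.10·ey = (0.6134,-2.7472)

0.61 -2.75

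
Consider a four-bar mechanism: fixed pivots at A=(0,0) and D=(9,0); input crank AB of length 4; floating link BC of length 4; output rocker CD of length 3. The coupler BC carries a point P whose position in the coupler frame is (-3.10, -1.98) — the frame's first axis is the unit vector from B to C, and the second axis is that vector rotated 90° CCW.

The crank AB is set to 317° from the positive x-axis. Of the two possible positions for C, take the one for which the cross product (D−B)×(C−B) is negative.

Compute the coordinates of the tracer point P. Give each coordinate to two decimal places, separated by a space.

0.16 -5.15

A=(0,0), D=(9.00,0)
B = A + 4.00·(cos317°, sin317°) = (2.9254, -2.7280)
|BD| = 6.6590
circle(B,4.00) ∩ circle(D,3.00): a=3.8551, h=1.0668
  candidates: C₊=(6.0051,-0.1755) cross=7.104; C₋=(6.8792,-2.1219) cross=-7.104
  mode - wants cross < 0 → take C=(6.8792,-2.1219) (cross=-7.104)
ex = (C−B)/|BC| = (0.9885,0.1515); ey = (-0.1515,0.9885)
P = B + -3.10·ex + -1.98·ey = (0.1612,-5.1549)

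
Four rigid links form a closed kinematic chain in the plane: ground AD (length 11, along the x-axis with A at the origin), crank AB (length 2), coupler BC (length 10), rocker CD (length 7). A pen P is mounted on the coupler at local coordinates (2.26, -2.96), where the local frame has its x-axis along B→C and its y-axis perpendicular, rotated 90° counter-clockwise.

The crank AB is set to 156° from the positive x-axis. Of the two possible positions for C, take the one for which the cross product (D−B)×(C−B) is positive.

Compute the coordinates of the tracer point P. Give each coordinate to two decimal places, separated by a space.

1.59 -0.67

A=(0,0), D=(11.00,0)
B = A + 2.00·(cos156°, sin156°) = (-1.8271, 0.8135)
|BD| = 12.8529
circle(B,10.00) ∩ circle(D,7.00): a=8.4104, h=5.4097
  candidates: C₊=(6.9089,5.6800) cross=69.530; C₋=(6.2241,-5.1177) cross=-69.530
  mode + wants cross > 0 → take C=(6.9089,5.6800) (cross=69.530)
ex = (C−B)/|BC| = (0.8736,0.4867); ey = (-0.4867,0.8736)
P = B + 2.26·ex + -2.96·ey = (1.5877,-0.6725)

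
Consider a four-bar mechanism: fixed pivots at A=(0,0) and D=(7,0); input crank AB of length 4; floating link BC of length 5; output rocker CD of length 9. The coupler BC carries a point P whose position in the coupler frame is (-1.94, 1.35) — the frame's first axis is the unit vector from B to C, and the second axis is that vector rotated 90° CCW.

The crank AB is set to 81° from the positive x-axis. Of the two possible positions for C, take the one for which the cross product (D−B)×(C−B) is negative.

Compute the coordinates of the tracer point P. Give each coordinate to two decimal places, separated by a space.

A=(0,0), D=(7.00,0)
B = A + 4.00·(cos81°, sin81°) = (0.6257, 3.9508)
|BD| = 7.4993
circle(B,5.00) ∩ circle(D,9.00): a=0.0160, h=5.0000
  candidates: C₊=(3.2734,8.1922) cross=37.496; C₋=(-1.9947,-0.3075) cross=-37.496
  mode - wants cross < 0 → take C=(-1.9947,-0.3075) (cross=-37.496)
ex = (C−B)/|BC| = (-0.5241,-0.8517); ey = (0.8517,-0.5241)
P = B + -1.94·ex + 1.35·ey = (2.7922,4.8954)

2.79 4.90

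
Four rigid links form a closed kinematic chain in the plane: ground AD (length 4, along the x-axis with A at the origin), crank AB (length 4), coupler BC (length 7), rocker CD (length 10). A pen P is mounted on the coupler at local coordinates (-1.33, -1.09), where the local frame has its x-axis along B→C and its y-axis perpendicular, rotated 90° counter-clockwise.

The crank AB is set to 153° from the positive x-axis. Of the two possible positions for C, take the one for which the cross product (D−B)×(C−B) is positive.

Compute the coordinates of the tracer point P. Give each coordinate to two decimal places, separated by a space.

A=(0,0), D=(4.00,0)
B = A + 4.00·(cos153°, sin153°) = (-3.5640, 1.8160)
|BD| = 7.7790
circle(B,7.00) ∩ circle(D,10.00): a=0.6114, h=6.9732
  candidates: C₊=(-1.3416,8.4538) cross=54.245; C₋=(-4.5974,-5.1073) cross=-54.245
  mode + wants cross > 0 → take C=(-1.3416,8.4538) (cross=54.245)
ex = (C−B)/|BC| = (0.3175,0.9483); ey = (-0.9483,0.3175)
P = B + -1.33·ex + -1.09·ey = (-2.9527,0.2087)

-2.95 0.21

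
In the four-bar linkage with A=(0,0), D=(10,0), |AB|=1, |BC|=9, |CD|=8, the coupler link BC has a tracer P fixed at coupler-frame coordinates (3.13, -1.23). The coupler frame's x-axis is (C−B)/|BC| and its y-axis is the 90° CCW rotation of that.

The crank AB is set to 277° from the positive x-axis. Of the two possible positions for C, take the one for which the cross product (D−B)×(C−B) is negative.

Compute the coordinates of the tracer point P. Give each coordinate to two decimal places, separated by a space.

1.52 -4.05

A=(0,0), D=(10.00,0)
B = A + 1.00·(cos277°, sin277°) = (0.1219, -0.9925)
|BD| = 9.9279
circle(B,9.00) ∩ circle(D,8.00): a=5.8201, h=6.8649
  candidates: C₊=(5.2265,6.4198) cross=68.153; C₋=(6.5991,-7.2411) cross=-68.153
  mode - wants cross < 0 → take C=(6.5991,-7.2411) (cross=-68.153)
ex = (C−B)/|BC| = (0.7197,-0.6943); ey = (0.6943,0.7197)
P = B + 3.13·ex + -1.23·ey = (1.5205,-4.0509)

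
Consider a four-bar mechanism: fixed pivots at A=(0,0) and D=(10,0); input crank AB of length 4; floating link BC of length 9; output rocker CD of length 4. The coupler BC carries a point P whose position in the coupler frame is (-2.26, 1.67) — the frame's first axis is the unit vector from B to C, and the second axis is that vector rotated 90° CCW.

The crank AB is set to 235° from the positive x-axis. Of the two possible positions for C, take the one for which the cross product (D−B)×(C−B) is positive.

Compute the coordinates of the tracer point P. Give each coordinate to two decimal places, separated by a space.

-5.02 -2.61

A=(0,0), D=(10.00,0)
B = A + 4.00·(cos235°, sin235°) = (-2.2943, -3.2766)
|BD| = 12.7234
circle(B,9.00) ∩ circle(D,4.00): a=8.9161, h=1.2263
  candidates: C₊=(6.0052,0.2044) cross=15.603; C₋=(6.6368,-2.1654) cross=-15.603
  mode + wants cross > 0 → take C=(6.0052,0.2044) (cross=15.603)
ex = (C−B)/|BC| = (0.9222,0.3868); ey = (-0.3868,0.9222)
P = B + -2.26·ex + 1.67·ey = (-5.0243,-2.6107)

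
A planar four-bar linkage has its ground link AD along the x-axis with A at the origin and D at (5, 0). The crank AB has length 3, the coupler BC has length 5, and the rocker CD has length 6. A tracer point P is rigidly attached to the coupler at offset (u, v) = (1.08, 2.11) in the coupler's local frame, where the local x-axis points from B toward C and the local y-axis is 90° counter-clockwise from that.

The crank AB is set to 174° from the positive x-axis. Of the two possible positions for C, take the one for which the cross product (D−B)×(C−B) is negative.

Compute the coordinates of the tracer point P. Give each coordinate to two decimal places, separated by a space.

A=(0,0), D=(5.00,0)
B = A + 3.00·(cos174°, sin174°) = (-2.9836, 0.3136)
|BD| = 7.9897
circle(B,5.00) ∩ circle(D,6.00): a=3.3065, h=3.7506
  candidates: C₊=(0.4676,3.9315) cross=29.966; C₋=(0.1732,-3.5639) cross=-29.966
  mode - wants cross < 0 → take C=(0.1732,-3.5639) (cross=-29.966)
ex = (C−B)/|BC| = (0.6313,-0.7755); ey = (0.7755,0.6313)
P = B + 1.08·ex + 2.11·ey = (-0.6654,0.8082)

-0.67 0.81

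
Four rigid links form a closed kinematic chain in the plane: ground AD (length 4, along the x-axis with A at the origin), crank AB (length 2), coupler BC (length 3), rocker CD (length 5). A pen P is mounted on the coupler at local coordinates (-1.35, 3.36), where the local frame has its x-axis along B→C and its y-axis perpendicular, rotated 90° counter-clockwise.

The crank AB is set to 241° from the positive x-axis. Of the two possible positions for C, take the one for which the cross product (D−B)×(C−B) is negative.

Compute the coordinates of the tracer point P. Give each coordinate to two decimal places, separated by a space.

A=(0,0), D=(4.00,0)
B = A + 2.00·(cos241°, sin241°) = (-0.9696, -1.7492)
|BD| = 5.2685
circle(B,3.00) ∩ circle(D,5.00): a=1.1158, h=2.7848
  candidates: C₊=(-0.8417,1.2480) cross=14.672; C₋=(1.0075,-4.0056) cross=-14.672
  mode - wants cross < 0 → take C=(1.0075,-4.0056) (cross=-14.672)
ex = (C−B)/|BC| = (0.6590,-0.7521); ey = (0.7521,0.6590)
P = B + -1.35·ex + 3.36·ey = (0.6678,1.4805)

0.67 1.48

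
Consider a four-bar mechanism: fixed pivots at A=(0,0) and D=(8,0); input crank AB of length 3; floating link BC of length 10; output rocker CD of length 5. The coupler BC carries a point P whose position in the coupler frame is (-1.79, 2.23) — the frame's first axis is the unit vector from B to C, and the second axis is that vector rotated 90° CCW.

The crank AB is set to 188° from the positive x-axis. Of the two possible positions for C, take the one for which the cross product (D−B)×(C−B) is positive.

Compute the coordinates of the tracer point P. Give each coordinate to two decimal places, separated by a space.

A=(0,0), D=(8.00,0)
B = A + 3.00·(cos188°, sin188°) = (-2.9708, -0.4175)
|BD| = 10.9787
circle(B,10.00) ∩ circle(D,5.00): a=8.9051, h=4.5497
  candidates: C₊=(5.7548,4.4676) cross=49.950; C₋=(6.1008,-4.6253) cross=-49.950
  mode + wants cross > 0 → take C=(5.7548,4.4676) (cross=49.950)
ex = (C−B)/|BC| = (0.8726,0.4885); ey = (-0.4885,0.8726)
P = B + -1.79·ex + 2.23·ey = (-5.6221,0.6539)

-5.62 0.65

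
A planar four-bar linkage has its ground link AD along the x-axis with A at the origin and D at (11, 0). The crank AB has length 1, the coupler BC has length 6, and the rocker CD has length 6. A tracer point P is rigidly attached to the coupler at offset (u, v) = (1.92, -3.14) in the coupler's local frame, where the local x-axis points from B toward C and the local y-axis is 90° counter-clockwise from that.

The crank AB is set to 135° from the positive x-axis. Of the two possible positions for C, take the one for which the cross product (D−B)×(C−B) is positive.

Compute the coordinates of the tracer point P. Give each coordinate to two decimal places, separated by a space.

A=(0,0), D=(11.00,0)
B = A + 1.00·(cos135°, sin135°) = (-0.7071, 0.7071)
|BD| = 11.7284
circle(B,6.00) ∩ circle(D,6.00): a=5.8642, h=1.2692
  candidates: C₊=(5.2230,1.6205) cross=14.886; C₋=(5.0699,-0.9134) cross=-14.886
  mode + wants cross > 0 → take C=(5.2230,1.6205) (cross=14.886)
ex = (C−B)/|BC| = (0.9883,0.1522); ey = (-0.1522,0.9883)
P = B + 1.92·ex + -3.14·ey = (1.6685,-2.1040)

1.67 -2.10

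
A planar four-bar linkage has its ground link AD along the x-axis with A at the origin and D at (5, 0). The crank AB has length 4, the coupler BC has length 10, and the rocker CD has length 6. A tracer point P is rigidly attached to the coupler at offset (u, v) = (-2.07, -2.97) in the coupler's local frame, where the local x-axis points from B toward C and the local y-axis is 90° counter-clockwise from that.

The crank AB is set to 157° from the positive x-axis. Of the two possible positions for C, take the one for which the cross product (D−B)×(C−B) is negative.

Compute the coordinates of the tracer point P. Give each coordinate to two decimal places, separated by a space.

A=(0,0), D=(5.00,0)
B = A + 4.00·(cos157°, sin157°) = (-3.6820, 1.5629)
|BD| = 8.8216
circle(B,10.00) ∩ circle(D,6.00): a=8.0383, h=5.9486
  candidates: C₊=(5.2830,5.9933) cross=52.476; C₋=(3.1751,-5.7158) cross=-52.476
  mode - wants cross < 0 → take C=(3.1751,-5.7158) (cross=-52.476)
ex = (C−B)/|BC| = (0.6857,-0.7279); ey = (0.7279,0.6857)
P = B + -2.07·ex + -2.97·ey = (-7.2632,1.0330)

-7.26 1.03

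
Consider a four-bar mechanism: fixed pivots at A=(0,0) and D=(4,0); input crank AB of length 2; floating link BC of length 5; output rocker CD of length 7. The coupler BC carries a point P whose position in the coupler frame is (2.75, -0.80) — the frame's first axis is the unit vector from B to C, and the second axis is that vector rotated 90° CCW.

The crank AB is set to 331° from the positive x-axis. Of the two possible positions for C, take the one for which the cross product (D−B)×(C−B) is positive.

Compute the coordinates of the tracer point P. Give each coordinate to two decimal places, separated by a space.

-0.58 0.70

A=(0,0), D=(4.00,0)
B = A + 2.00·(cos331°, sin331°) = (1.7492, -0.9696)
|BD| = 2.4507
circle(B,5.00) ∩ circle(D,7.00): a=-3.6711, h=3.3945
  candidates: C₊=(-2.9654,0.6955) cross=8.319; C₋=(-0.2793,-5.5396) cross=-8.319
  mode + wants cross > 0 → take C=(-2.9654,0.6955) (cross=8.319)
ex = (C−B)/|BC| = (-0.9429,0.3330); ey = (-0.3330,-0.9429)
P = B + 2.75·ex + -0.80·ey = (-0.5774,0.7005)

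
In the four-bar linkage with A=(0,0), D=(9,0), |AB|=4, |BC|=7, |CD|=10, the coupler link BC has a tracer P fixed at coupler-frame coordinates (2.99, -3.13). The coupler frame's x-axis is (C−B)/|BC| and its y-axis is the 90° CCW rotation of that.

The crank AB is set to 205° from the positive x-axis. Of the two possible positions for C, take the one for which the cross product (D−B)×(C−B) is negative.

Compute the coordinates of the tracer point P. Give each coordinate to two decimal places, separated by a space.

-3.63 -6.02

A=(0,0), D=(9.00,0)
B = A + 4.00·(cos205°, sin205°) = (-3.6252, -1.6905)
|BD| = 12.7379
circle(B,7.00) ∩ circle(D,10.00): a=4.3671, h=5.4707
  candidates: C₊=(-0.0228,4.3114) cross=69.686; C₋=(1.4292,-6.5332) cross=-69.686
  mode - wants cross < 0 → take C=(1.4292,-6.5332) (cross=-69.686)
ex = (C−B)/|BC| = (0.7221,-0.6918); ey = (0.6918,0.7221)
P = B + 2.99·ex + -3.13·ey = (-3.6317,-6.0191)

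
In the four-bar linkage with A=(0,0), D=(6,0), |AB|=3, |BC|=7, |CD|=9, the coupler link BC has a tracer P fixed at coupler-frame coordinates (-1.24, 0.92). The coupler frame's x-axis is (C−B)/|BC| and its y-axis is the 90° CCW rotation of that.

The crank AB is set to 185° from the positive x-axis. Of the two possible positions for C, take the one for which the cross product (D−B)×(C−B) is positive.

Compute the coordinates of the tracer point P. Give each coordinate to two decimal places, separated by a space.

A=(0,0), D=(6.00,0)
B = A + 3.00·(cos185°, sin185°) = (-2.9886, -0.2615)
|BD| = 8.9924
circle(B,7.00) ∩ circle(D,9.00): a=2.7169, h=6.4512
  candidates: C₊=(-0.4604,6.2660) cross=58.012; C₋=(-0.0852,-6.6310) cross=-58.012
  mode + wants cross > 0 → take C=(-0.4604,6.2660) (cross=58.012)
ex = (C−B)/|BC| = (0.3612,0.9325); ey = (-0.9325,0.3612)
P = B + -1.24·ex + 0.92·ey = (-4.2943,-1.0855)

-4.29 -1.09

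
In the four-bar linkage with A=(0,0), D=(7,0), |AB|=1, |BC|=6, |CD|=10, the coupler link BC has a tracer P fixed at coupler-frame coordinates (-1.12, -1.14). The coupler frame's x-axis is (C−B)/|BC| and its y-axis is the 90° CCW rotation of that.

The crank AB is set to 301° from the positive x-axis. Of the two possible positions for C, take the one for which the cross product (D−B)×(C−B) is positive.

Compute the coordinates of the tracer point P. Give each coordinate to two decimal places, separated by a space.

2.00 -1.44

A=(0,0), D=(7.00,0)
B = A + 1.00·(cos301°, sin301°) = (0.5150, -0.8572)
|BD| = 6.5414
circle(B,6.00) ∩ circle(D,10.00): a=-1.6213, h=5.7768
  candidates: C₊=(-1.8492,4.6574) cross=37.788; C₋=(-0.3353,-6.7966) cross=-37.788
  mode + wants cross > 0 → take C=(-1.8492,4.6574) (cross=37.788)
ex = (C−B)/|BC| = (-0.3940,0.9191); ey = (-0.9191,-0.3940)
P = B + -1.12·ex + -1.14·ey = (2.0041,-1.4373)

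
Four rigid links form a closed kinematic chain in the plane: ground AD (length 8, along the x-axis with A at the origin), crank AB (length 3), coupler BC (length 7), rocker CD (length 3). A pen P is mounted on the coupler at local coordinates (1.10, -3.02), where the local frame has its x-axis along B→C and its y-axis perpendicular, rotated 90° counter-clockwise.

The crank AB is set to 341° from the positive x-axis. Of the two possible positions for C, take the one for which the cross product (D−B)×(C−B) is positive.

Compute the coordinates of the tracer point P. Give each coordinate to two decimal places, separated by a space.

A=(0,0), D=(8.00,0)
B = A + 3.00·(cos341°, sin341°) = (2.8366, -0.9767)
|BD| = 5.2550
circle(B,7.00) ∩ circle(D,3.00): a=6.4334, h=2.7589
  candidates: C₊=(8.6451,2.9298) cross=14.498; C₋=(9.6706,-2.4918) cross=-14.498
  mode + wants cross > 0 → take C=(8.6451,2.9298) (cross=14.498)
ex = (C−B)/|BC| = (0.8298,0.5581); ey = (-0.5581,0.8298)
P = B + 1.10·ex + -3.02·ey = (5.4347,-2.8688)

5.43 -2.87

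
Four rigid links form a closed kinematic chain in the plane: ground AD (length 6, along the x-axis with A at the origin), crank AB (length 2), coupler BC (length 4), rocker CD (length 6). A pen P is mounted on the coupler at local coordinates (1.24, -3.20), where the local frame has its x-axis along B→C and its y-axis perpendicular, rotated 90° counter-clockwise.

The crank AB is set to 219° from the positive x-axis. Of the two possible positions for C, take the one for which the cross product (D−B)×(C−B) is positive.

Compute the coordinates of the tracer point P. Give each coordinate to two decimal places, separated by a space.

1.84 -1.76

A=(0,0), D=(6.00,0)
B = A + 2.00·(cos219°, sin219°) = (-1.5543, -1.2586)
|BD| = 7.6584
circle(B,4.00) ∩ circle(D,6.00): a=2.5235, h=3.1036
  candidates: C₊=(0.4248,2.2175) cross=23.768; C₋=(1.4449,-3.9053) cross=-23.768
  mode + wants cross > 0 → take C=(0.4248,2.2175) (cross=23.768)
ex = (C−B)/|BC| = (0.4948,0.8690); ey = (-0.8690,0.4948)
P = B + 1.24·ex + -3.20·ey = (1.8401,-1.7643)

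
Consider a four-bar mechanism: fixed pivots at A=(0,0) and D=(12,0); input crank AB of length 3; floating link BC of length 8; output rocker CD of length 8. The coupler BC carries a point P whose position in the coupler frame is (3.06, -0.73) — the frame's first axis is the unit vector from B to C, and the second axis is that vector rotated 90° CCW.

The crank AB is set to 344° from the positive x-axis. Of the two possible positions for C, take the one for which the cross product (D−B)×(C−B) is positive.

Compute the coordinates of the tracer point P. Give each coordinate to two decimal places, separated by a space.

A=(0,0), D=(12.00,0)
B = A + 3.00·(cos344°, sin344°) = (2.8838, -0.8269)
|BD| = 9.1536
circle(B,8.00) ∩ circle(D,8.00): a=4.5768, h=6.5615
  candidates: C₊=(6.8492,6.1212) cross=60.061; C₋=(8.0346,-6.9481) cross=-60.061
  mode + wants cross > 0 → take C=(6.8492,6.1212) (cross=60.061)
ex = (C−B)/|BC| = (0.4957,0.8685); ey = (-0.8685,0.4957)
P = B + 3.06·ex + -0.73·ey = (5.0346,1.4689)

5.03 1.47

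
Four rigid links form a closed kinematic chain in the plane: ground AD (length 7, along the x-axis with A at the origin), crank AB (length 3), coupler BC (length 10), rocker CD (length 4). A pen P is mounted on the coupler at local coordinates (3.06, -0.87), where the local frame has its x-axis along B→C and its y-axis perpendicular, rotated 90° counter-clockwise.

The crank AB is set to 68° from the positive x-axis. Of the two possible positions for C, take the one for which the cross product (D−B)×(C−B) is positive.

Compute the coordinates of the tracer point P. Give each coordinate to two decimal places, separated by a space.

3.95 1.32

A=(0,0), D=(7.00,0)
B = A + 3.00·(cos68°, sin68°) = (1.1238, 2.7816)
|BD| = 6.5013
circle(B,10.00) ∩ circle(D,4.00): a=9.7109, h=2.3871
  candidates: C₊=(10.9223,0.7843) cross=15.519; C₋=(8.8797,-3.5308) cross=-15.519
  mode + wants cross > 0 → take C=(10.9223,0.7843) (cross=15.519)
ex = (C−B)/|BC| = (0.9799,-0.1997); ey = (0.1997,0.9799)
P = B + 3.06·ex + -0.87·ey = (3.9484,1.3179)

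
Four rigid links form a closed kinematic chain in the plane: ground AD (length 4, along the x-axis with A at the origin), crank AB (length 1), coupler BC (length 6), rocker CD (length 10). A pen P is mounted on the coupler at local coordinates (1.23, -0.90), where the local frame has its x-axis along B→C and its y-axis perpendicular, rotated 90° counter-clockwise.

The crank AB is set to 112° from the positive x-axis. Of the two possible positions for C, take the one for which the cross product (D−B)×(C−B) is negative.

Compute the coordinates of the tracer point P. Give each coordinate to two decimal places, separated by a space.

-1.86 1.28

A=(0,0), D=(4.00,0)
B = A + 1.00·(cos112°, sin112°) = (-0.3746, 0.9272)
|BD| = 4.4718
circle(B,6.00) ∩ circle(D,10.00): a=-4.9201, h=3.4341
  candidates: C₊=(-4.4758,5.3067) cross=15.356; C₋=(-5.8998,-1.4121) cross=-15.356
  mode - wants cross < 0 → take C=(-5.8998,-1.4121) (cross=-15.356)
ex = (C−B)/|BC| = (-0.9209,-0.3899); ey = (0.3899,-0.9209)
P = B + 1.23·ex + -0.90·ey = (-1.8582,1.2764)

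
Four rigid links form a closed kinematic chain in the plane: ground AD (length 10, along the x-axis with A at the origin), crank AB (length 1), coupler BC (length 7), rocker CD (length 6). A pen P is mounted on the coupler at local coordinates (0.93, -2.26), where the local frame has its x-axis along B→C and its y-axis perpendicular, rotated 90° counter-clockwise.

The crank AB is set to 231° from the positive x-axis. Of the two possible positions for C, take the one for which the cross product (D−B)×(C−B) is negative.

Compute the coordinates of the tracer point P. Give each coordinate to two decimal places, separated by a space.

-0.86 -3.21

A=(0,0), D=(10.00,0)
B = A + 1.00·(cos231°, sin231°) = (-0.6293, -0.7771)
|BD| = 10.6577
circle(B,7.00) ∩ circle(D,6.00): a=5.9387, h=3.7056
  candidates: C₊=(5.0234,3.3516) cross=39.493; C₋=(5.5638,-4.0398) cross=-39.493
  mode - wants cross < 0 → take C=(5.5638,-4.0398) (cross=-39.493)
ex = (C−B)/|BC| = (0.8847,-0.4661); ey = (0.4661,0.8847)
P = B + 0.93·ex + -2.26·ey = (-0.8599,-3.2101)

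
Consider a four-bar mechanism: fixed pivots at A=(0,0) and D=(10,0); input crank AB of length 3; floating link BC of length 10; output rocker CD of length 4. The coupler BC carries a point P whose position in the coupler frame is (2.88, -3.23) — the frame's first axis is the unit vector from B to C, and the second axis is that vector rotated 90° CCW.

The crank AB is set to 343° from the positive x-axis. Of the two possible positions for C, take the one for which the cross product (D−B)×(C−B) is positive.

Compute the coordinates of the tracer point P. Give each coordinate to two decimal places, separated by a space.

A=(0,0), D=(10.00,0)
B = A + 3.00·(cos343°, sin343°) = (2.8689, -0.8771)
|BD| = 7.1848
circle(B,10.00) ∩ circle(D,4.00): a=9.4381, h=3.3050
  candidates: C₊=(11.8329,3.5553) cross=23.746; C₋=(12.6399,-3.0052) cross=-23.746
  mode + wants cross > 0 → take C=(11.8329,3.5553) (cross=23.746)
ex = (C−B)/|BC| = (0.8964,0.4432); ey = (-0.4432,0.8964)
P = B + 2.88·ex + -3.23·ey = (6.8822,-2.4959)

6.88 -2.50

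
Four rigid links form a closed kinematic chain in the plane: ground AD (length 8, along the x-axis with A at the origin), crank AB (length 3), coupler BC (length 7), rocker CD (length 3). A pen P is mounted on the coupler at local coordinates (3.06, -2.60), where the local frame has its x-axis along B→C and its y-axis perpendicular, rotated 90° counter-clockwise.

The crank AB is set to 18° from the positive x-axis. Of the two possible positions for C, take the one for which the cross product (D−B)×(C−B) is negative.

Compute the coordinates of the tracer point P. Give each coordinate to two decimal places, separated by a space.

A=(0,0), D=(8.00,0)
B = A + 3.00·(cos18°, sin18°) = (2.8532, 0.9271)
|BD| = 5.2297
circle(B,7.00) ∩ circle(D,3.00): a=6.4392, h=2.7454
  candidates: C₊=(9.6770,2.4875) cross=14.357; C₋=(8.7037,-2.9163) cross=-14.357
  mode - wants cross < 0 → take C=(8.7037,-2.9163) (cross=-14.357)
ex = (C−B)/|BC| = (0.8358,-0.5491); ey = (0.5491,0.8358)
P = B + 3.06·ex + -2.60·ey = (3.9832,-2.9261)

3.98 -2.93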